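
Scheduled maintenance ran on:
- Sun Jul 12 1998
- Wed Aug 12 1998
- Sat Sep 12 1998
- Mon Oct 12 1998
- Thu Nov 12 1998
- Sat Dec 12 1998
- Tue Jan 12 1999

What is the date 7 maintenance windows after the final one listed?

Gaps: 31, 31, 30, 31, 30, 31 days — not constant. Every event is on the 12th of the month.
Pattern: the 12th of each month.
February 1999: Fri Feb 12 1999.
Next: March 1999 → Fri Mar 12 1999.
Next: April 1999 → Mon Apr 12 1999.
Next: May 1999 → Wed May 12 1999.
June 1999: Sat Jun 12 1999.
Next: July 1999 → Mon Jul 12 1999.
August 1999: Thu Aug 12 1999.

Thu Aug 12 1999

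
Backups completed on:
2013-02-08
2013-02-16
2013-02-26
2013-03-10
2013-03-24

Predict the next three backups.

2013-04-09, 2013-04-27, 2013-05-17

Intervals are 8, 10, 12, 14 days — an arithmetic progression with common difference 2.
Next gap: 16 days. 2013-03-24 + 16 days = 2013-04-09.
Next gap: 18 days. 2013-04-09 + 18 days = 2013-04-27.
Next gap: 20 days. 2013-04-27 + 20 days = 2013-05-17.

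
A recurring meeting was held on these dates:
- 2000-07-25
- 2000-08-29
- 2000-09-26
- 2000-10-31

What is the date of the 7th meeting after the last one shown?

2001-05-29

All Tuesdays; the gaps (35, 28, 35) vary with month length.
This is the last Tuesday of each month.
Last Tuesday of November 2000: 2000-11-28.
December 2000 ends with Tuesday 2000-12-26.
January 2001 ends with Tuesday 2001-01-30.
February 2001 ends with Tuesday 2001-02-27.
March 2001 ends with Tuesday 2001-03-27.
Last Tuesday of April 2001: 2001-04-24.
May 2001 ends with Tuesday 2001-05-29.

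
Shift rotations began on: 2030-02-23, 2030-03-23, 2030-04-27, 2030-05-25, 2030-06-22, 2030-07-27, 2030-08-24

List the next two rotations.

These are Saturdays at 28- or 35-day spacing (28, 35, 28, 28, 35, 28).
The pattern: 4th Saturday of the month.
4th Saturday of September 2030: 2030-09-28.
4th Saturday of October 2030: 2030-10-26.

2030-09-28, 2030-10-26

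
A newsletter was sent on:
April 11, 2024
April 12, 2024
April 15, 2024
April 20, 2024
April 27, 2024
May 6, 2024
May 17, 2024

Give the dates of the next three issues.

May 30, 2024; June 14, 2024; July 1, 2024

Gaps: 1, 3, 5, 7, 9, 11 days — each gap is 2 larger than the previous one.
Next gap: 13 days. May 17, 2024 + 13 days = May 30, 2024.
Next gap: 15 days. May 30, 2024 + 15 days = June 14, 2024.
Next gap: 17 days. June 14, 2024 + 17 days = July 1, 2024.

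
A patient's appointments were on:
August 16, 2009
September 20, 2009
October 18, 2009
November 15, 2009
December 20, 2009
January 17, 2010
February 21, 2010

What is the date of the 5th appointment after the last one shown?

All dates are Sundays, 35, 28, 28, 35, 28, 35 days apart.
Specifically, the 3rd Sunday of each month.
3rd Sunday of March 2010: March 21, 2010.
April 2010 — 3rd Sunday is April 18, 2010.
3rd Sunday of May 2010: May 16, 2010.
June 2010 — 3rd Sunday is June 20, 2010.
July 2010 — 3rd Sunday is July 18, 2010.

July 18, 2010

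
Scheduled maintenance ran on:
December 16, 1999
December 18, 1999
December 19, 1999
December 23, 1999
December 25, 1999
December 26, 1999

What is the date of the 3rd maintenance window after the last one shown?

The gap pattern 2, 1, 4, 2, 1 repeats every 3 events.
These are the Thursdays, Saturdays and Sundays of each week.
Next Thursday: December 30, 1999.
Next Saturday: January 1, 2000.
The following Sunday is January 2, 2000.

January 2, 2000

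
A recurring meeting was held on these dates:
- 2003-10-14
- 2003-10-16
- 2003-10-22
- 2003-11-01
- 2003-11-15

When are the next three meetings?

The spacing grows by 4 each time: 2, 6, 10, 14 days.
Next gap: 18 days. 2003-11-15 + 18 days = 2003-12-03.
Next gap: 22 days. 2003-12-03 + 22 days = 2003-12-25.
Next gap: 26 days. 2003-12-25 + 26 days = 2004-01-20.

2003-12-03, 2003-12-25, 2004-01-20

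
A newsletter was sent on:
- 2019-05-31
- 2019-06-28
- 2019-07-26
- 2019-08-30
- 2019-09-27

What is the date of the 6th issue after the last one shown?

2020-03-27

Every date is a Friday; gaps 28, 28, 35, 28 days.
Each is the last Friday of its month (at least one falls on the 29th or later, ruling out '4th Friday').
October 2019 ends with Friday 2019-10-25.
Last Friday of November 2019: 2019-11-29.
Last Friday of December 2019: 2019-12-27.
Last Friday of January 2020: 2020-01-31.
February 2020 ends with Friday 2020-02-28.
Last Friday of March 2020: 2020-03-27.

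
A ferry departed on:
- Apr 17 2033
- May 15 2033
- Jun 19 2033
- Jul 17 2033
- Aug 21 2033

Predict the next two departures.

Sep 18 2033, Oct 16 2033

Gaps: 28, 35, 28, 35 days — a mix of 28 and 35. Every date is a Sunday.
Each is the 3rd Sunday of its month.
3rd Sunday of September 2033: Sep 18 2033.
3rd Sunday of October 2033: Oct 16 2033.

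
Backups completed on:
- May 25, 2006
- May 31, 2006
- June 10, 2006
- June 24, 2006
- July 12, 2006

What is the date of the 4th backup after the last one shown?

November 1, 2006

The spacing grows by 4 each time: 6, 10, 14, 18 days.
Next gap: 22 days. July 12, 2006 + 22 days = August 3, 2006.
Next gap: 26 days. August 3, 2006 + 26 days = August 29, 2006.
Next gap: 30 days. August 29, 2006 + 30 days = September 28, 2006.
Next gap: 34 days. September 28, 2006 + 34 days = November 1, 2006.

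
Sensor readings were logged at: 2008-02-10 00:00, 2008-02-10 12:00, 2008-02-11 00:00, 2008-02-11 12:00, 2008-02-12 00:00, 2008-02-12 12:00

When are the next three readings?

2008-02-13 00:00, 2008-02-13 12:00, 2008-02-14 00:00

The interval is a steady 12 hours (12, 12, 12, 12, 12).
2008-02-12 12:00 + 12 h = 2008-02-13 00:00.
2008-02-13 00:00 + 12 h = 2008-02-13 12:00.
2008-02-13 12:00 + 12 h = 2008-02-14 00:00.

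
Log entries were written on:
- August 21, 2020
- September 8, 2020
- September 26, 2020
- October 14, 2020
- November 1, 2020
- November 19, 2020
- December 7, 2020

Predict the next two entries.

December 25, 2020; January 12, 2021

Gaps between consecutive events: 18, 18, 18, 18, 18, 18 days — a constant 18-day interval.
December 7, 2020 + 18 days = December 25, 2020.
December 25, 2020 + 18 days = January 12, 2021.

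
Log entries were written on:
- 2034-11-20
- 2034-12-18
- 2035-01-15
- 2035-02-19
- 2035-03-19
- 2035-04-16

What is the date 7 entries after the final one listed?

All dates are Mondays, 28, 28, 35, 28, 28 days apart.
Specifically, the 3rd Monday of each month.
May 2035 — 3rd Monday is 2035-05-21.
June 2035 — 3rd Monday is 2035-06-18.
3rd Monday of July 2035: 2035-07-16.
3rd Monday of August 2035: 2035-08-20.
3rd Monday of September 2035: 2035-09-17.
3rd Monday of October 2035: 2035-10-15.
November 2035 — 3rd Monday is 2035-11-19.

2035-11-19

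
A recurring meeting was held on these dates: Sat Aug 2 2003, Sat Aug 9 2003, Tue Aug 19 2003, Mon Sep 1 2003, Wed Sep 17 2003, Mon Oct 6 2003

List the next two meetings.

Gaps: 7, 10, 13, 16, 19 days — each gap is 3 larger than the previous one.
Next gap: 22 days. Mon Oct 6 2003 + 22 days = Tue Oct 28 2003.
Next gap: 25 days. Tue Oct 28 2003 + 25 days = Sat Nov 22 2003.

Tue Oct 28 2003, Sat Nov 22 2003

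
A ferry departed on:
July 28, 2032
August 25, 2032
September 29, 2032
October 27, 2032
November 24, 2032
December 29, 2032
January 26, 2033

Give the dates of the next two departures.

These are Wednesdays with 28, 35, 28, 28, 35, 28-day gaps.
Each is the final Wednesday of its month — September 29, 2032 is past the 28th, so '4th Wednesday' doesn't fit.
Last Wednesday of February 2033: February 23, 2033.
Last Wednesday of March 2033: March 30, 2033.

February 23, 2033; March 30, 2033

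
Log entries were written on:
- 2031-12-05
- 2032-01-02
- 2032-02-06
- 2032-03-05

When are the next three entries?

These are Fridays at 28- or 35-day spacing (28, 35, 28).
The pattern: 1st Friday of the month.
1st Friday of April 2032: 2032-04-02.
May 2032 — 1st Friday is 2032-05-07.
1st Friday of June 2032: 2032-06-04.

2032-04-02, 2032-05-07, 2032-06-04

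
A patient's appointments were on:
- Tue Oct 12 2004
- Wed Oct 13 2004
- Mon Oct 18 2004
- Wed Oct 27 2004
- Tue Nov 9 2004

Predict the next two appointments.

Gaps: 1, 5, 9, 13 days — each gap is 4 larger than the previous one.
Next gap: 17 days. Tue Nov 9 2004 + 17 days = Fri Nov 26 2004.
Next gap: 21 days. Fri Nov 26 2004 + 21 days = Fri Dec 17 2004.

Fri Nov 26 2004, Fri Dec 17 2004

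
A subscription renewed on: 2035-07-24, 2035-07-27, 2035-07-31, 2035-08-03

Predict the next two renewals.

Gaps: 3, 4, 3 days — not constant, but cyclic with period 2.
The events fall on every Tuesday and Friday.
Next Tuesday: 2035-08-07.
The following Friday is 2035-08-10.

2035-08-07, 2035-08-10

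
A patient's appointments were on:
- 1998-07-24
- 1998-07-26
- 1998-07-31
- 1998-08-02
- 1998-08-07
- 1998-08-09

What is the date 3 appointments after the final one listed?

Every event lands on a Friday or Sunday (gaps cycle 2, 5, 2, 5, 2).
So the schedule is: every Friday and Sunday.
The following Friday is 1998-08-14.
The following Sunday is 1998-08-16.
Next Friday: 1998-08-21.

1998-08-21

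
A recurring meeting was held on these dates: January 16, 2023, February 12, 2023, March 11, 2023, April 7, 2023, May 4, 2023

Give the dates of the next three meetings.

The spacing is 27, 27, 27, 27 days — always 27 days.
May 4, 2023 + 27 days = May 31, 2023.
May 31, 2023 + 27 days = June 27, 2023.
June 27, 2023 + 27 days = July 24, 2023.

May 31, 2023; June 27, 2023; July 24, 2023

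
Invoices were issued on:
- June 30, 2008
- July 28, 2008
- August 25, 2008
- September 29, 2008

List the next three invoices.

October 27, 2008; November 24, 2008; December 29, 2008

Every date is a Monday; gaps 28, 28, 35 days.
Each is the last Monday of its month (at least one falls on the 29th or later, ruling out '4th Monday').
October 2008 ends with Monday October 27, 2008.
Last Monday of November 2008: November 24, 2008.
December 2008 ends with Monday December 29, 2008.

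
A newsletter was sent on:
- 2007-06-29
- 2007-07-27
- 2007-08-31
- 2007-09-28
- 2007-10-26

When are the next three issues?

2007-11-30, 2007-12-28, 2008-01-25

These are Fridays with 28, 35, 28, 28-day gaps.
Each is the final Friday of its month — 2007-06-29 is past the 28th, so '4th Friday' doesn't fit.
Last Friday of November 2007: 2007-11-30.
December 2007 ends with Friday 2007-12-28.
January 2008 ends with Friday 2008-01-25.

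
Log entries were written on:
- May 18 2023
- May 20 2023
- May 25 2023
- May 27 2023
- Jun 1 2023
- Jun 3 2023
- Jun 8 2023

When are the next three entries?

Jun 10 2023, Jun 15 2023, Jun 17 2023

Gaps: 2, 5, 2, 5, 2, 5 days — not constant, but cyclic with period 2.
The events fall on every Thursday and Saturday.
The following Saturday is Jun 10 2023.
The following Thursday is Jun 15 2023.
Next Saturday: Jun 17 2023.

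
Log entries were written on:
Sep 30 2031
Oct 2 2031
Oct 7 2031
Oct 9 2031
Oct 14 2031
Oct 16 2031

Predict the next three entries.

Oct 21 2031, Oct 23 2031, Oct 28 2031

The gap pattern 2, 5, 2, 5, 2 repeats every 2 events.
These are the Tuesdays and Thursdays of each week.
The following Tuesday is Oct 21 2031.
The following Thursday is Oct 23 2031.
Next Tuesday: Oct 28 2031.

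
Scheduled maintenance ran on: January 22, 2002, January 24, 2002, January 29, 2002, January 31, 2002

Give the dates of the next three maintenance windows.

Gaps: 2, 5, 2 days — not constant, but cyclic with period 2.
The events fall on every Tuesday and Thursday.
The following Tuesday is February 5, 2002.
Next Thursday: February 7, 2002.
The following Tuesday is February 12, 2002.

February 5, 2002; February 7, 2002; February 12, 2002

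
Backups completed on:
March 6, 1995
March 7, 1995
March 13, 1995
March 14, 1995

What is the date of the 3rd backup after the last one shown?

The gap pattern 1, 6, 1 repeats every 2 events.
These are the Mondays and Tuesdays of each week.
The following Monday is March 20, 1995.
The following Tuesday is March 21, 1995.
Next Monday: March 27, 1995.

March 27, 1995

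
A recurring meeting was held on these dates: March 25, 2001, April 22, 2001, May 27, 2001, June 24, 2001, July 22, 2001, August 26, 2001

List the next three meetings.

All dates are Sundays, 28, 35, 28, 28, 35 days apart.
Specifically, the 4th Sunday of each month.
4th Sunday of September 2001: September 23, 2001.
4th Sunday of October 2001: October 28, 2001.
4th Sunday of November 2001: November 25, 2001.

September 23, 2001; October 28, 2001; November 25, 2001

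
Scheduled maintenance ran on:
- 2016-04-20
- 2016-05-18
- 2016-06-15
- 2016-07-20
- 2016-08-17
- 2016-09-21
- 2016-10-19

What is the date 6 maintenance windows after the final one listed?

All dates are Wednesdays, 28, 28, 35, 28, 35, 28 days apart.
Specifically, the 3rd Wednesday of each month.
3rd Wednesday of November 2016: 2016-11-16.
December 2016 — 3rd Wednesday is 2016-12-21.
3rd Wednesday of January 2017: 2017-01-18.
February 2017 — 3rd Wednesday is 2017-02-15.
March 2017 — 3rd Wednesday is 2017-03-15.
April 2017 — 3rd Wednesday is 2017-04-19.

2017-04-19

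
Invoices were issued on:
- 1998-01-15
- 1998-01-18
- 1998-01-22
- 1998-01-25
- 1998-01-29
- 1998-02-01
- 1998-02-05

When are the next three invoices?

1998-02-08, 1998-02-12, 1998-02-15

Gaps: 3, 4, 3, 4, 3, 4 days — not constant, but cyclic with period 2.
The events fall on every Thursday and Sunday.
Next Sunday: 1998-02-08.
The following Thursday is 1998-02-12.
Next Sunday: 1998-02-15.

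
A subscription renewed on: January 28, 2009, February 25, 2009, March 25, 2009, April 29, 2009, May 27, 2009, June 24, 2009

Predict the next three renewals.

July 29, 2009; August 26, 2009; September 30, 2009

These are Wednesdays with 28, 28, 35, 28, 28-day gaps.
Each is the final Wednesday of its month — April 29, 2009 is past the 28th, so '4th Wednesday' doesn't fit.
Last Wednesday of July 2009: July 29, 2009.
Last Wednesday of August 2009: August 26, 2009.
September 2009 ends with Wednesday September 30, 2009.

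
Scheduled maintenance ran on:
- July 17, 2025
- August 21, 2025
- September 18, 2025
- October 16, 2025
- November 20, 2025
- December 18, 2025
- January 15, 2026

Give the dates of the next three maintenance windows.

Gaps: 35, 28, 28, 35, 28, 28 days — a mix of 28 and 35. Every date is a Thursday.
Each is the 3rd Thursday of its month.
3rd Thursday of February 2026: February 19, 2026.
3rd Thursday of March 2026: March 19, 2026.
3rd Thursday of April 2026: April 16, 2026.

February 19, 2026; March 19, 2026; April 16, 2026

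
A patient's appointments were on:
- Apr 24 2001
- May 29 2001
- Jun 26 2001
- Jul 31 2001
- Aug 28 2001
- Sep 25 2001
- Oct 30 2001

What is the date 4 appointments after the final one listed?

Every date is a Tuesday; gaps 35, 28, 35, 28, 28, 35 days.
Each is the last Tuesday of its month (at least one falls on the 29th or later, ruling out '4th Tuesday').
Last Tuesday of November 2001: Nov 27 2001.
Last Tuesday of December 2001: Dec 25 2001.
Last Tuesday of January 2002: Jan 29 2002.
February 2002 ends with Tuesday Feb 26 2002.

Feb 26 2002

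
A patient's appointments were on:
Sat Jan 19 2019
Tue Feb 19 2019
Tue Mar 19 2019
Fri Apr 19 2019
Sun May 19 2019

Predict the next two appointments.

The day-of-month is always 19 (31, 28, 31, 30 days between events).
So this recurs on the 19th of each month.
Next: June 2019 → Wed Jun 19 2019.
July 2019: Fri Jul 19 2019.

Wed Jun 19 2019, Fri Jul 19 2019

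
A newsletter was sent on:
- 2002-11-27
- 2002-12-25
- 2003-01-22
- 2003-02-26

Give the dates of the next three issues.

These are Wednesdays at 28- or 35-day spacing (28, 28, 35).
The pattern: 4th Wednesday of the month.
March 2003 — 4th Wednesday is 2003-03-26.
4th Wednesday of April 2003: 2003-04-23.
4th Wednesday of May 2003: 2003-05-28.

2003-03-26, 2003-04-23, 2003-05-28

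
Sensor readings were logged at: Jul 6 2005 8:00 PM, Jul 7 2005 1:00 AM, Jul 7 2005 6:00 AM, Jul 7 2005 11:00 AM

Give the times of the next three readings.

Jul 7 2005 4:00 PM, Jul 7 2005 9:00 PM, Jul 8 2005 2:00 AM

Spacing: 5, 5, 5 h — constant 5 h.
Jul 7 2005 11:00 AM + 5 h = Jul 7 2005 4:00 PM.
Jul 7 2005 4:00 PM + 5 h = Jul 7 2005 9:00 PM.
Jul 7 2005 9:00 PM + 5 h = Jul 8 2005 2:00 AM.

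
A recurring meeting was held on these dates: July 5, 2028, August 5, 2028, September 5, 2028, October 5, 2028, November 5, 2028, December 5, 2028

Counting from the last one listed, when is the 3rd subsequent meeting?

Each date is the 5th; the gaps (31, 31, 30, 31, 30) track the month lengths.
The rule is the 5th of each month.
January 2029: January 5, 2029.
Next: February 2029 → February 5, 2029.
March 2029: March 5, 2029.

March 5, 2029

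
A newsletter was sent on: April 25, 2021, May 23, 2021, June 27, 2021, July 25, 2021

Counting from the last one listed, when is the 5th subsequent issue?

These are Sundays at 28- or 35-day spacing (28, 35, 28).
The pattern: 4th Sunday of the month.
4th Sunday of August 2021: August 22, 2021.
4th Sunday of September 2021: September 26, 2021.
October 2021 — 4th Sunday is October 24, 2021.
4th Sunday of November 2021: November 28, 2021.
December 2021 — 4th Sunday is December 26, 2021.

December 26, 2021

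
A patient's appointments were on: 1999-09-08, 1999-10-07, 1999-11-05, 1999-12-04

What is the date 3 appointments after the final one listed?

2000-02-29

Gaps between consecutive events: 29, 29, 29 days — a constant 29-day interval.
1999-12-04 + 29 days = 2000-01-02.
2000-01-02 + 29 days = 2000-01-31.
2000-01-31 + 29 days = 2000-02-29.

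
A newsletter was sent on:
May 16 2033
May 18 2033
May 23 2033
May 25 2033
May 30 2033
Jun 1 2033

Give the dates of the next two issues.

Jun 6 2033, Jun 8 2033

The gap pattern 2, 5, 2, 5, 2 repeats every 2 events.
These are the Mondays and Wednesdays of each week.
Next Monday: Jun 6 2033.
Next Wednesday: Jun 8 2033.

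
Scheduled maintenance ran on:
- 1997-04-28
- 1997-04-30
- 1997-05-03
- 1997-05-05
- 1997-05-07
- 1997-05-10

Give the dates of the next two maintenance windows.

1997-05-12, 1997-05-14

Every event lands on a Monday or Wednesday or Saturday (gaps cycle 2, 3, 2, 2, 3).
So the schedule is: every Monday, Wednesday and Saturday.
The following Monday is 1997-05-12.
Next Wednesday: 1997-05-14.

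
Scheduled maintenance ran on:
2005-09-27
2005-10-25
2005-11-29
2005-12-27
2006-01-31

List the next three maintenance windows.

All Tuesdays; the gaps (28, 35, 28, 35) vary with month length.
This is the last Tuesday of each month.
Last Tuesday of February 2006: 2006-02-28.
March 2006 ends with Tuesday 2006-03-28.
Last Tuesday of April 2006: 2006-04-25.

2006-02-28, 2006-03-28, 2006-04-25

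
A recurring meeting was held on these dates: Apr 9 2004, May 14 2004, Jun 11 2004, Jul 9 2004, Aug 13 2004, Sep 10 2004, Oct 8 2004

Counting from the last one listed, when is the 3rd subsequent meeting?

These are Fridays at 28- or 35-day spacing (35, 28, 28, 35, 28, 28).
The pattern: 2nd Friday of the month.
2nd Friday of November 2004: Nov 12 2004.
December 2004 — 2nd Friday is Dec 10 2004.
January 2005 — 2nd Friday is Jan 14 2005.

Jan 14 2005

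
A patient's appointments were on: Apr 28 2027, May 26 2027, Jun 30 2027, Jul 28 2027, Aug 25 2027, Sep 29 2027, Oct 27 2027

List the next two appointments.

These are Wednesdays with 28, 35, 28, 28, 35, 28-day gaps.
Each is the final Wednesday of its month — Jun 30 2027 is past the 28th, so '4th Wednesday' doesn't fit.
November 2027 ends with Wednesday Nov 24 2027.
December 2027 ends with Wednesday Dec 29 2027.

Nov 24 2027, Dec 29 2027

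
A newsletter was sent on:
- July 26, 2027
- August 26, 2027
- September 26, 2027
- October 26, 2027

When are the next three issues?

November 26, 2027; December 26, 2027; January 26, 2028

Each date is the 26th; the gaps (31, 31, 30) track the month lengths.
The rule is the 26th of each month.
November 2027: November 26, 2027.
Next: December 2027 → December 26, 2027.
January 2028: January 26, 2028.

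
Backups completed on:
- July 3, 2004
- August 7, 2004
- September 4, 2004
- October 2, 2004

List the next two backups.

All dates are Saturdays, 35, 28, 28 days apart.
Specifically, the 1st Saturday of each month.
November 2004 — 1st Saturday is November 6, 2004.
1st Saturday of December 2004: December 4, 2004.

November 6, 2004; December 4, 2004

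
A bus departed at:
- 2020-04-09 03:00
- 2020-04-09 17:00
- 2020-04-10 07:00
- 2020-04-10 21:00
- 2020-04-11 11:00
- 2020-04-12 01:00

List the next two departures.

2020-04-12 15:00, 2020-04-13 05:00

Spacing: 14, 14, 14, 14, 14 h — constant 14 h.
2020-04-12 01:00 + 14 h = 2020-04-12 15:00.
2020-04-12 15:00 + 14 h = 2020-04-13 05:00.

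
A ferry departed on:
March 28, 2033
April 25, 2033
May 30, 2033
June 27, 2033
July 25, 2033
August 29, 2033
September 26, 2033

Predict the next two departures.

Every date is a Monday; gaps 28, 35, 28, 28, 35, 28 days.
Each is the last Monday of its month (at least one falls on the 29th or later, ruling out '4th Monday').
October 2033 ends with Monday October 31, 2033.
Last Monday of November 2033: November 28, 2033.

October 31, 2033; November 28, 2033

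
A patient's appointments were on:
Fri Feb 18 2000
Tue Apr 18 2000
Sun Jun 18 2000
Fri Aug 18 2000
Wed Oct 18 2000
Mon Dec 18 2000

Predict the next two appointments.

Sun Feb 18 2001, Wed Apr 18 2001

Gaps: 60, 61, 61, 61, 61 days — not constant. Every event is on the 18th of the month.
Pattern: the 18th of every 2 months.
February 2001: Sun Feb 18 2001.
April 2001: Wed Apr 18 2001.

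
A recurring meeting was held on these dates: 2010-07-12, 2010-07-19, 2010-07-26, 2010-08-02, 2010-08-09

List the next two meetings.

Every event comes 7 days after the last (7, 7, 7, 7).
2010-08-09 + 7 days = 2010-08-16.
2010-08-16 + 7 days = 2010-08-23.

2010-08-16, 2010-08-23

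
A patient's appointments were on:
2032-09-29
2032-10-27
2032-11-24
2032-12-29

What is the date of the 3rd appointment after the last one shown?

Every date is a Wednesday; gaps 28, 28, 35 days.
Each is the last Wednesday of its month (at least one falls on the 29th or later, ruling out '4th Wednesday').
January 2033 ends with Wednesday 2033-01-26.
Last Wednesday of February 2033: 2033-02-23.
Last Wednesday of March 2033: 2033-03-30.

2033-03-30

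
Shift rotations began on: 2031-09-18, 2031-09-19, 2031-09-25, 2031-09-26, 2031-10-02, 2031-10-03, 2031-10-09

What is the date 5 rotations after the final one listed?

The gap pattern 1, 6, 1, 6, 1, 6 repeats every 2 events.
These are the Thursdays and Fridays of each week.
The following Friday is 2031-10-10.
The following Thursday is 2031-10-16.
Next Friday: 2031-10-17.
The following Thursday is 2031-10-23.
The following Friday is 2031-10-24.

2031-10-24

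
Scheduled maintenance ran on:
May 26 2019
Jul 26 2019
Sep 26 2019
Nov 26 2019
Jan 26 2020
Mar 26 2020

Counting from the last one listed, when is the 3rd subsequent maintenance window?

Each date is the 26th; the gaps (61, 62, 61, 61, 60) track the month lengths.
The rule is the 26th of every 2 months.
May 2020: May 26 2020.
July 2020: Jul 26 2020.
Next: September 2020 → Sep 26 2020.

Sep 26 2020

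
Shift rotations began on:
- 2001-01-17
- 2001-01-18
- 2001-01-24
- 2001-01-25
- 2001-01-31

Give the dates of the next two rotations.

Gaps: 1, 6, 1, 6 days — not constant, but cyclic with period 2.
The events fall on every Wednesday and Thursday.
Next Thursday: 2001-02-01.
Next Wednesday: 2001-02-07.

2001-02-01, 2001-02-07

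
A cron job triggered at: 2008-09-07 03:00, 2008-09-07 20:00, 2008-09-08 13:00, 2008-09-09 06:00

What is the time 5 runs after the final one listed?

Gaps: 17, 17, 17 hours — each event is 17 hours after the previous one.
2008-09-09 06:00 + 17 h = 2008-09-09 23:00.
2008-09-09 23:00 + 17 h = 2008-09-10 16:00.
2008-09-10 16:00 + 17 h = 2008-09-11 09:00.
2008-09-11 09:00 + 17 h = 2008-09-12 02:00.
2008-09-12 02:00 + 17 h = 2008-09-12 19:00.

2008-09-12 19:00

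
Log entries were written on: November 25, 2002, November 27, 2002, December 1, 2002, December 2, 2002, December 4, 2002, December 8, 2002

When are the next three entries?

December 9, 2002; December 11, 2002; December 15, 2002

Gaps: 2, 4, 1, 2, 4 days — not constant, but cyclic with period 3.
The events fall on every Monday, Wednesday and Sunday.
Next Monday: December 9, 2002.
Next Wednesday: December 11, 2002.
The following Sunday is December 15, 2002.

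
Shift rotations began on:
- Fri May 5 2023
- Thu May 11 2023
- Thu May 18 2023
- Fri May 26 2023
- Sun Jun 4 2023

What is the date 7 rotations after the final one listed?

Intervals are 6, 7, 8, 9 days — an arithmetic progression with common difference 1.
Next gap: 10 days. Sun Jun 4 2023 + 10 days = Wed Jun 14 2023.
Next gap: 11 days. Wed Jun 14 2023 + 11 days = Sun Jun 25 2023.
Next gap: 12 days. Sun Jun 25 2023 + 12 days = Fri Jul 7 2023.
Next gap: 13 days. Fri Jul 7 2023 + 13 days = Thu Jul 20 2023.
Next gap: 14 days. Thu Jul 20 2023 + 14 days = Thu Aug 3 2023.
Next gap: 15 days. Thu Aug 3 2023 + 15 days = Fri Aug 18 2023.
Next gap: 16 days. Fri Aug 18 2023 + 16 days = Sun Sep 3 2023.

Sun Sep 3 2023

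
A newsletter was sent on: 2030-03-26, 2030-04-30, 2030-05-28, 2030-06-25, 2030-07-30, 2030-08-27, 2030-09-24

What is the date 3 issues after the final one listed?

2030-12-31

All Tuesdays; the gaps (35, 28, 28, 35, 28, 28) vary with month length.
This is the last Tuesday of each month.
Last Tuesday of October 2030: 2030-10-29.
November 2030 ends with Tuesday 2030-11-26.
December 2030 ends with Tuesday 2030-12-31.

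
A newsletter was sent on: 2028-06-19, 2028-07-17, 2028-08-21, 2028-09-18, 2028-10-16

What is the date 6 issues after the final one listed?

2029-04-16

All dates are Mondays, 28, 35, 28, 28 days apart.
Specifically, the 3rd Monday of each month.
3rd Monday of November 2028: 2028-11-20.
December 2028 — 3rd Monday is 2028-12-18.
3rd Monday of January 2029: 2029-01-15.
3rd Monday of February 2029: 2029-02-19.
March 2029 — 3rd Monday is 2029-03-19.
April 2029 — 3rd Monday is 2029-04-16.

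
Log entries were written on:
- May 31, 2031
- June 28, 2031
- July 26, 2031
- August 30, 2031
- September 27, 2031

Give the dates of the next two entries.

All Saturdays; the gaps (28, 28, 35, 28) vary with month length.
This is the last Saturday of each month.
Last Saturday of October 2031: October 25, 2031.
Last Saturday of November 2031: November 29, 2031.

October 25, 2031; November 29, 2031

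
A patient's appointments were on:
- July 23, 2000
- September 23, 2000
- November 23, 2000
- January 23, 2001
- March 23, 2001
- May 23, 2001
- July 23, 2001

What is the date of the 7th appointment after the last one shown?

September 23, 2002

The day-of-month is always 23 (62, 61, 61, 59, 61, 61 days between events).
So this recurs on the 23rd of every 2 months.
Next: September 2001 → September 23, 2001.
November 2001: November 23, 2001.
January 2002: January 23, 2002.
March 2002: March 23, 2002.
May 2002: May 23, 2002.
July 2002: July 23, 2002.
September 2002: September 23, 2002.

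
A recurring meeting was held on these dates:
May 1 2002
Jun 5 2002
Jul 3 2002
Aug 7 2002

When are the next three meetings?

All dates are Wednesdays, 35, 28, 35 days apart.
Specifically, the 1st Wednesday of each month.
September 2002 — 1st Wednesday is Sep 4 2002.
1st Wednesday of October 2002: Oct 2 2002.
November 2002 — 1st Wednesday is Nov 6 2002.

Sep 4 2002, Oct 2 2002, Nov 6 2002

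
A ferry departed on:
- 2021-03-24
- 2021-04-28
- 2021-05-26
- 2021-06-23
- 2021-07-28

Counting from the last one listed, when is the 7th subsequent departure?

All dates are Wednesdays, 35, 28, 28, 35 days apart.
Specifically, the 4th Wednesday of each month.
August 2021 — 4th Wednesday is 2021-08-25.
4th Wednesday of September 2021: 2021-09-22.
October 2021 — 4th Wednesday is 2021-10-27.
4th Wednesday of November 2021: 2021-11-24.
December 2021 — 4th Wednesday is 2021-12-22.
January 2022 — 4th Wednesday is 2022-01-26.
4th Wednesday of February 2022: 2022-02-23.

2022-02-23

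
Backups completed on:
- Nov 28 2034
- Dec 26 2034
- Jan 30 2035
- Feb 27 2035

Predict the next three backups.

Mar 27 2035, Apr 24 2035, May 29 2035

All Tuesdays; the gaps (28, 35, 28) vary with month length.
This is the last Tuesday of each month.
March 2035 ends with Tuesday Mar 27 2035.
April 2035 ends with Tuesday Apr 24 2035.
Last Tuesday of May 2035: May 29 2035.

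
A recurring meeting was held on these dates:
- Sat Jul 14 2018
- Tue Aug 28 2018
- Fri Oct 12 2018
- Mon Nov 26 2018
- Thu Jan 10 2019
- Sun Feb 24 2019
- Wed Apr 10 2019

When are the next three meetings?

Sat May 25 2019, Tue Jul 9 2019, Fri Aug 23 2019

The spacing is 45, 45, 45, 45, 45, 45 days — always 45 days.
Wed Apr 10 2019 + 45 days = Sat May 25 2019.
Sat May 25 2019 + 45 days = Tue Jul 9 2019.
Tue Jul 9 2019 + 45 days = Fri Aug 23 2019.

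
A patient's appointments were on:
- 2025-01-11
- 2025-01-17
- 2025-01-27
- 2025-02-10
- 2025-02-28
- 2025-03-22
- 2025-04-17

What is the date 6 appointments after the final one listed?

2025-12-13

The spacing grows by 4 each time: 6, 10, 14, 18, 22, 26 days.
Next gap: 30 days. 2025-04-17 + 30 days = 2025-05-17.
Next gap: 34 days. 2025-05-17 + 34 days = 2025-06-20.
Next gap: 38 days. 2025-06-20 + 38 days = 2025-07-28.
Next gap: 42 days. 2025-07-28 + 42 days = 2025-09-08.
Next gap: 46 days. 2025-09-08 + 46 days = 2025-10-24.
Next gap: 50 days. 2025-10-24 + 50 days = 2025-12-13.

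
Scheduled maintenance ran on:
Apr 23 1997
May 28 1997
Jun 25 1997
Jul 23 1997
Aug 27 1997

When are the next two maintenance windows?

Gaps: 35, 28, 28, 35 days — a mix of 28 and 35. Every date is a Wednesday.
Each is the 4th Wednesday of its month.
4th Wednesday of September 1997: Sep 24 1997.
4th Wednesday of October 1997: Oct 22 1997.

Sep 24 1997, Oct 22 1997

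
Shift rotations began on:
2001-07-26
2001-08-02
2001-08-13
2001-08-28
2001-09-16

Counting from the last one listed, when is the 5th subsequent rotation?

2002-02-18

The spacing grows by 4 each time: 7, 11, 15, 19 days.
Next gap: 23 days. 2001-09-16 + 23 days = 2001-10-09.
Next gap: 27 days. 2001-10-09 + 27 days = 2001-11-05.
Next gap: 31 days. 2001-11-05 + 31 days = 2001-12-06.
Next gap: 35 days. 2001-12-06 + 35 days = 2002-01-10.
Next gap: 39 days. 2002-01-10 + 39 days = 2002-02-18.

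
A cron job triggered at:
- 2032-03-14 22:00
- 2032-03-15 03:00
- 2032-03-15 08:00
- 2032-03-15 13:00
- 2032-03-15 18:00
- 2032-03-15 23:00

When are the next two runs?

Spacing: 5, 5, 5, 5, 5 h — constant 5 h.
2032-03-15 23:00 + 5 h = 2032-03-16 04:00.
2032-03-16 04:00 + 5 h = 2032-03-16 09:00.

2032-03-16 04:00, 2032-03-16 09:00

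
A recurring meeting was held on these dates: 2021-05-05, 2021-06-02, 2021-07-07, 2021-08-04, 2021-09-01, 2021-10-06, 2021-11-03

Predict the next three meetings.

2021-12-01, 2022-01-05, 2022-02-02

Gaps: 28, 35, 28, 28, 35, 28 days — a mix of 28 and 35. Every date is a Wednesday.
Each is the 1st Wednesday of its month.
December 2021 — 1st Wednesday is 2021-12-01.
1st Wednesday of January 2022: 2022-01-05.
1st Wednesday of February 2022: 2022-02-02.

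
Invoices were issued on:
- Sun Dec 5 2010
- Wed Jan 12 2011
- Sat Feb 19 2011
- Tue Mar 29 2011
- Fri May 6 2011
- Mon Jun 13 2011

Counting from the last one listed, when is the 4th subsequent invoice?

Sat Nov 12 2011

Gaps between consecutive events: 38, 38, 38, 38, 38 days — a constant 38-day interval.
Mon Jun 13 2011 + 38 days = Thu Jul 21 2011.
Thu Jul 21 2011 + 38 days = Sun Aug 28 2011.
Sun Aug 28 2011 + 38 days = Wed Oct 5 2011.
Wed Oct 5 2011 + 38 days = Sat Nov 12 2011.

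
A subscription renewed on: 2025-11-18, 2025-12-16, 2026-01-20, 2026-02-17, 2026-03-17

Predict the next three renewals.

2026-04-21, 2026-05-19, 2026-06-16

Gaps: 28, 35, 28, 28 days — a mix of 28 and 35. Every date is a Tuesday.
Each is the 3rd Tuesday of its month.
3rd Tuesday of April 2026: 2026-04-21.
May 2026 — 3rd Tuesday is 2026-05-19.
June 2026 — 3rd Tuesday is 2026-06-16.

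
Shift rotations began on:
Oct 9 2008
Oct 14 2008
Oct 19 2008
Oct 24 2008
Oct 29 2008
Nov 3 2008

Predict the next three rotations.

Gaps between consecutive events: 5, 5, 5, 5, 5 days — a constant 5-day interval.
Nov 3 2008 + 5 days = Nov 8 2008.
Nov 8 2008 + 5 days = Nov 13 2008.
Nov 13 2008 + 5 days = Nov 18 2008.

Nov 8 2008, Nov 13 2008, Nov 18 2008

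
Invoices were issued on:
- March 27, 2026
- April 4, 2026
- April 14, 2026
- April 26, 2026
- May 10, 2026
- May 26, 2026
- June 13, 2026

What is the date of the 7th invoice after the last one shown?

Intervals are 8, 10, 12, 14, 16, 18 days — an arithmetic progression with common difference 2.
Next gap: 20 days. June 13, 2026 + 20 days = July 3, 2026.
Next gap: 22 days. July 3, 2026 + 22 days = July 25, 2026.
Next gap: 24 days. July 25, 2026 + 24 days = August 18, 2026.
Next gap: 26 days. August 18, 2026 + 26 days = September 13, 2026.
Next gap: 28 days. September 13, 2026 + 28 days = October 11, 2026.
Next gap: 30 days. October 11, 2026 + 30 days = November 10, 2026.
Next gap: 32 days. November 10, 2026 + 32 days = December 12, 2026.

December 12, 2026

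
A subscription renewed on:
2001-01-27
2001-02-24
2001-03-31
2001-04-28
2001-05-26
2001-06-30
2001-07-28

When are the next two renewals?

These are Saturdays with 28, 35, 28, 28, 35, 28-day gaps.
Each is the final Saturday of its month — 2001-03-31 is past the 28th, so '4th Saturday' doesn't fit.
August 2001 ends with Saturday 2001-08-25.
Last Saturday of September 2001: 2001-09-29.

2001-08-25, 2001-09-29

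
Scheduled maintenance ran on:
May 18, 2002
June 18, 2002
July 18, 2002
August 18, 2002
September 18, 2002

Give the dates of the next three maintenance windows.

October 18, 2002; November 18, 2002; December 18, 2002

Gaps: 31, 30, 31, 31 days — not constant. Every event is on the 18th of the month.
Pattern: the 18th of each month.
Next: October 2002 → October 18, 2002.
Next: November 2002 → November 18, 2002.
December 2002: December 18, 2002.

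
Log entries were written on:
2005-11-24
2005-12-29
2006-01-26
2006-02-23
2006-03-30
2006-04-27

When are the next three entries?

2006-05-25, 2006-06-29, 2006-07-27

These are Thursdays with 35, 28, 28, 35, 28-day gaps.
Each is the final Thursday of its month — 2005-12-29 is past the 28th, so '4th Thursday' doesn't fit.
Last Thursday of May 2006: 2006-05-25.
Last Thursday of June 2006: 2006-06-29.
July 2006 ends with Thursday 2006-07-27.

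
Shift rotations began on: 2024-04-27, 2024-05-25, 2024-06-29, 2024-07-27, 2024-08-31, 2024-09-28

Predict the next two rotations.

Every date is a Saturday; gaps 28, 35, 28, 35, 28 days.
Each is the last Saturday of its month (at least one falls on the 29th or later, ruling out '4th Saturday').
October 2024 ends with Saturday 2024-10-26.
Last Saturday of November 2024: 2024-11-30.

2024-10-26, 2024-11-30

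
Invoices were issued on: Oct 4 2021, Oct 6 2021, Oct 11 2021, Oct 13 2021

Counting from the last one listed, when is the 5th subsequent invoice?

Nov 1 2021

Every event lands on a Monday or Wednesday (gaps cycle 2, 5, 2).
So the schedule is: every Monday and Wednesday.
Next Monday: Oct 18 2021.
The following Wednesday is Oct 20 2021.
The following Monday is Oct 25 2021.
The following Wednesday is Oct 27 2021.
Next Monday: Nov 1 2021.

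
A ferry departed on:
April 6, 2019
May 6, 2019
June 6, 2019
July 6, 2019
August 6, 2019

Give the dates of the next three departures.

September 6, 2019; October 6, 2019; November 6, 2019

Gaps: 30, 31, 30, 31 days — not constant. Every event is on the 6th of the month.
Pattern: the 6th of each month.
Next: September 2019 → September 6, 2019.
October 2019: October 6, 2019.
November 2019: November 6, 2019.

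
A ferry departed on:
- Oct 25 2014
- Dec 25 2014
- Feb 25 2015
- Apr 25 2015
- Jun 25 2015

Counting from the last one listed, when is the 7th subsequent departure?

Aug 25 2016

Gaps: 61, 62, 59, 61 days — not constant. Every event is on the 25th of the month.
Pattern: the 25th of every 2 months.
Next: August 2015 → Aug 25 2015.
October 2015: Oct 25 2015.
Next: December 2015 → Dec 25 2015.
February 2016: Feb 25 2016.
April 2016: Apr 25 2016.
Next: June 2016 → Jun 25 2016.
Next: August 2016 → Aug 25 2016.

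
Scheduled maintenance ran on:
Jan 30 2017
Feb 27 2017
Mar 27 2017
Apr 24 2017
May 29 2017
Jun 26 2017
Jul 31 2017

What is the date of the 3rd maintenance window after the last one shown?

Oct 30 2017

These are Mondays with 28, 28, 28, 35, 28, 35-day gaps.
Each is the final Monday of its month — Jan 30 2017 is past the 28th, so '4th Monday' doesn't fit.
Last Monday of August 2017: Aug 28 2017.
Last Monday of September 2017: Sep 25 2017.
October 2017 ends with Monday Oct 30 2017.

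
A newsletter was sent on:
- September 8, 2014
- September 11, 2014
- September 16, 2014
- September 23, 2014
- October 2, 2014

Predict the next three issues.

October 13, 2014; October 26, 2014; November 10, 2014

The spacing grows by 2 each time: 3, 5, 7, 9 days.
Next gap: 11 days. October 2, 2014 + 11 days = October 13, 2014.
Next gap: 13 days. October 13, 2014 + 13 days = October 26, 2014.
Next gap: 15 days. October 26, 2014 + 15 days = November 10, 2014.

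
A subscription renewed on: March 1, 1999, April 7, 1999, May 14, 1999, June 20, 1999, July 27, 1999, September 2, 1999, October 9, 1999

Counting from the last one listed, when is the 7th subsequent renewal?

Gaps between consecutive events: 37, 37, 37, 37, 37, 37 days — a constant 37-day interval.
October 9, 1999 + 37 days = November 15, 1999.
November 15, 1999 + 37 days = December 22, 1999.
December 22, 1999 + 37 days = January 28, 2000.
January 28, 2000 + 37 days = March 5, 2000.
March 5, 2000 + 37 days = April 11, 2000.
April 11, 2000 + 37 days = May 18, 2000.
May 18, 2000 + 37 days = June 24, 2000.

June 24, 2000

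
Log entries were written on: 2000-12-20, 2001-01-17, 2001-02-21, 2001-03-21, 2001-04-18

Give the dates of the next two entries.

2001-05-16, 2001-06-20

All dates are Wednesdays, 28, 35, 28, 28 days apart.
Specifically, the 3rd Wednesday of each month.
3rd Wednesday of May 2001: 2001-05-16.
3rd Wednesday of June 2001: 2001-06-20.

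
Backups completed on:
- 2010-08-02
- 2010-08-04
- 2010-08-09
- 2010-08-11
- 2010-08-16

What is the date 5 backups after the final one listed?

Gaps: 2, 5, 2, 5 days — not constant, but cyclic with period 2.
The events fall on every Monday and Wednesday.
The following Wednesday is 2010-08-18.
The following Monday is 2010-08-23.
Next Wednesday: 2010-08-25.
Next Monday: 2010-08-30.
The following Wednesday is 2010-09-01.

2010-09-01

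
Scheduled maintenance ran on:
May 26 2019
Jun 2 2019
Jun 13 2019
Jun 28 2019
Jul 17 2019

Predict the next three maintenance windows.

Aug 9 2019, Sep 5 2019, Oct 6 2019

Gaps: 7, 11, 15, 19 days — each gap is 4 larger than the previous one.
Next gap: 23 days. Jul 17 2019 + 23 days = Aug 9 2019.
Next gap: 27 days. Aug 9 2019 + 27 days = Sep 5 2019.
Next gap: 31 days. Sep 5 2019 + 31 days = Oct 6 2019.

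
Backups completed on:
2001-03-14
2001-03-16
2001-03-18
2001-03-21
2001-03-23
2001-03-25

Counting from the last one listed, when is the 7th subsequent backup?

2001-04-11

Gaps: 2, 2, 3, 2, 2 days — not constant, but cyclic with period 3.
The events fall on every Wednesday, Friday and Sunday.
The following Wednesday is 2001-03-28.
The following Friday is 2001-03-30.
The following Sunday is 2001-04-01.
The following Wednesday is 2001-04-04.
Next Friday: 2001-04-06.
Next Sunday: 2001-04-08.
The following Wednesday is 2001-04-11.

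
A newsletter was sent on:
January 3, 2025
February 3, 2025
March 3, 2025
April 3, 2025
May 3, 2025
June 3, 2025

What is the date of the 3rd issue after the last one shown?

The day-of-month is always 3 (31, 28, 31, 30, 31 days between events).
So this recurs on the 3rd of each month.
July 2025: July 3, 2025.
August 2025: August 3, 2025.
Next: September 2025 → September 3, 2025.

September 3, 2025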